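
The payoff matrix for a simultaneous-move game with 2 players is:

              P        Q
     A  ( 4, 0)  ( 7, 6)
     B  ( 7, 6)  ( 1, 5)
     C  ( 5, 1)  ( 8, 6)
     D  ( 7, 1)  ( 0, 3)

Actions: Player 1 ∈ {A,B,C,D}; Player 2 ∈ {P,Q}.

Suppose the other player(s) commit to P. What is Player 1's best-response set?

u_1(A vs P) = 4
u_1(B vs P) = 7
u_1(C vs P) = 5
u_1(D vs P) = 7
max payoff 7 at {B,D}

BR_1 = {B,D}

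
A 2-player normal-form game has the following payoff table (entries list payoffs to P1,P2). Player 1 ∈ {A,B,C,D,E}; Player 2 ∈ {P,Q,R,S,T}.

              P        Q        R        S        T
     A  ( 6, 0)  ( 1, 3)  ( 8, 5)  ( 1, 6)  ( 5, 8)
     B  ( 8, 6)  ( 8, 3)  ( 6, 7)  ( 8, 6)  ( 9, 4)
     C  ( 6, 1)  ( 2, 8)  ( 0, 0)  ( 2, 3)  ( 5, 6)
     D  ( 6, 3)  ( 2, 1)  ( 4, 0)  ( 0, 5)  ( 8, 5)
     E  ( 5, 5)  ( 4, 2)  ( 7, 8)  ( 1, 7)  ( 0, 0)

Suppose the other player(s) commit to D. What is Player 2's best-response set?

u_2(P vs D) = 3
u_2(Q vs D) = 1
u_2(R vs D) = 0
u_2(S vs D) = 5
u_2(T vs D) = 5
max payoff 5 at {S,T}

argmax u_2 = {S,T}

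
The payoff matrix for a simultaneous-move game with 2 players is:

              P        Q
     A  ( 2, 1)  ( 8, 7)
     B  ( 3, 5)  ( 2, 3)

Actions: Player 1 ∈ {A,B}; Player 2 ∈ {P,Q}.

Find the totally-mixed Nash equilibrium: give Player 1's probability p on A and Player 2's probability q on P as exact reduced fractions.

P1 indiff ⇒ q·2+(1-q)·8 = q·3+(1-q)·2 ⇒ q(-1) = (1-q)(-6) ⇒ q = 6/7
P2 indiff ⇒ p·1+(1-p)·5 = p·7+(1-p)·3 ⇒ p(-6) = (1-p)(-2) ⇒ p = 1/4

(p,q) = (1/4, 6/7)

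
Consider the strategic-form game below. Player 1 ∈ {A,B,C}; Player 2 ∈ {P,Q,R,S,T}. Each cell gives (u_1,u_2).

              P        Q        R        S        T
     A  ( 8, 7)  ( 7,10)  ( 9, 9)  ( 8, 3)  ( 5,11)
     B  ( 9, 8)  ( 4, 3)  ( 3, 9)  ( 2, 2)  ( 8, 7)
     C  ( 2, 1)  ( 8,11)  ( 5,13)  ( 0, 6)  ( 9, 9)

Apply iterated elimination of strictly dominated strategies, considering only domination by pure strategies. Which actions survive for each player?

P2 drop P (R beats it: A:9>7 B:9>8 C:13>1)
P2 drop S (Q beats it: A:10>3 B:3>2 C:11>6)
P1 drop B (C beats it: Q:8>4 R:5>3 T:9>8)
P1→{A,C} P2→{Q,R,T}

IESDS → P1:{A,C} P2:{Q,R,T}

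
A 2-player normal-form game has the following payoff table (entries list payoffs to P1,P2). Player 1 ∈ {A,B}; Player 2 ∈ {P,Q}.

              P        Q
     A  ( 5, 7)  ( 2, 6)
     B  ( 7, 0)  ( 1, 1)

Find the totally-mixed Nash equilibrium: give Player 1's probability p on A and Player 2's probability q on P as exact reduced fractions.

P1 indiff ⇒ q·5+(1-q)·2 = q·7+(1-q)·1 ⇒ q(-2) = (1-q)(-1) ⇒ q = 1/3
P2 indiff ⇒ p·7+(1-p)·0 = p·6+(1-p)·1 ⇒ p(1) = (1-p)(1) ⇒ p = 1/2

p=1/2, q=1/3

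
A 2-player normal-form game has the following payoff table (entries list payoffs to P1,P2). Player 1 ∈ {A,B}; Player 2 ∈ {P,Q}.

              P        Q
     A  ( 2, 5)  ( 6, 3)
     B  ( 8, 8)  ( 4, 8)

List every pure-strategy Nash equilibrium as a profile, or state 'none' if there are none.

(A,P): not NE [P1→B gives 8>2]
(A,Q): not NE [P2→P gives 5>3]
(B,P): NE
(B,Q): not NE [P1→A gives 6>4]

Nash profiles: (B,P)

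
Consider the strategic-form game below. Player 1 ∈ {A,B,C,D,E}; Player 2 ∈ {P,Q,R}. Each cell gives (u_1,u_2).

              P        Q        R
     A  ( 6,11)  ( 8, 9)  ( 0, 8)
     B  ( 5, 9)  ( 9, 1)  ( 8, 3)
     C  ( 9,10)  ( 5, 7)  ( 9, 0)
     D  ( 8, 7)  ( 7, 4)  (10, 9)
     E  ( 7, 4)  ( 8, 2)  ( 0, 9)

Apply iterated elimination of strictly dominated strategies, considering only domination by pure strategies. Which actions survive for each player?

P2 drop Q (P beats it: A:11>9 B:9>1 C:10>7 D:7>4 E:4>2)
P1 drop A (C beats it: P:9>6 R:9>0)
P1 drop B (C beats it: P:9>5 R:9>8)
P1 drop E (C beats it: P:9>7 R:9>0)
P1→{C,D} P2→{P,R}

Remaining: P1:{C,D} P2:{P,R}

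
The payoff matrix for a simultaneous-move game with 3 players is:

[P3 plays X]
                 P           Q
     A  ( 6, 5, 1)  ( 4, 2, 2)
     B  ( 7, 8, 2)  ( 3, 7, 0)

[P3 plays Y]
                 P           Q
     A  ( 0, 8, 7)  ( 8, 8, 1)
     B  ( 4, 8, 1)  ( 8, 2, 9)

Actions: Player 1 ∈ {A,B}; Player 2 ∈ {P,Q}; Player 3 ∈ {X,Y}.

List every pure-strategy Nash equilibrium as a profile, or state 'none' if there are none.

Nash profiles: (B,P,X)

(A,P,X): not NE [P1→B gives 7>6; P3→Y gives 7>1]
(A,P,Y): not NE [P1→B gives 4>0]
(A,Q,X): not NE [P2→P gives 5>2]
(A,Q,Y): not NE [P3→X gives 2>1]
(B,P,X): NE
(B,P,Y): not NE [P3→X gives 2>1]
(B,Q,X): not NE [P1→A gives 4>3; P2→P gives 8>7; P3→Y gives 9>0]
(B,Q,Y): not NE [P2→P gives 8>2]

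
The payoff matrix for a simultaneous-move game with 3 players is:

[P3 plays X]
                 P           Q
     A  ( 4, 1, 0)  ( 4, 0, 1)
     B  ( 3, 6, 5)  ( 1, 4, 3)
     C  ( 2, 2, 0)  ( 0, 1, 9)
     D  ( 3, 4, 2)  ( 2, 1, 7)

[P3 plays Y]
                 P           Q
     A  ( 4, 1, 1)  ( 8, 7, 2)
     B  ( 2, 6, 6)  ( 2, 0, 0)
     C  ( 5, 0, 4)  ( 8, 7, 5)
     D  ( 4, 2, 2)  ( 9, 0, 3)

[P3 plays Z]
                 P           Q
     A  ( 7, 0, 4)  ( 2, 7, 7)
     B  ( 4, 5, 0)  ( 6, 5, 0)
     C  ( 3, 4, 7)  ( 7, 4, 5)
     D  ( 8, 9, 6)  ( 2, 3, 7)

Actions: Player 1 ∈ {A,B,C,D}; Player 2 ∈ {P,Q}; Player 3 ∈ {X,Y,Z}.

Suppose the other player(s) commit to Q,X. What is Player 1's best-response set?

P1 best: {A}

u_1(A vs Q,X) = 4
u_1(B vs Q,X) = 1
u_1(C vs Q,X) = 0
u_1(D vs Q,X) = 2
max payoff 4 at {A}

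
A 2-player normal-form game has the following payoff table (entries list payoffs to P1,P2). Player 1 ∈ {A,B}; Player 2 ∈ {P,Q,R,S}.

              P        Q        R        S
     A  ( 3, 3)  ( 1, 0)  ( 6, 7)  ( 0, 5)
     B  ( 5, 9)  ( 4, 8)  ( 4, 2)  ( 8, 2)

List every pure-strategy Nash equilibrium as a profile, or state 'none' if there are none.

(A,P): not NE [P1→B gives 5>3; P2→R gives 7>3]
(A,Q): not NE [P1→B gives 4>1; P2→R gives 7>0]
(A,R): NE
(A,S): not NE [P1→B gives 8>0; P2→R gives 7>5]
(B,P): NE
(B,Q): not NE [P2→P gives 9>8]
(B,R): not NE [P1→A gives 6>4; P2→P gives 9>2]
(B,S): not NE [P2→P gives 9>2]

Nash profiles: (A,R), (B,P)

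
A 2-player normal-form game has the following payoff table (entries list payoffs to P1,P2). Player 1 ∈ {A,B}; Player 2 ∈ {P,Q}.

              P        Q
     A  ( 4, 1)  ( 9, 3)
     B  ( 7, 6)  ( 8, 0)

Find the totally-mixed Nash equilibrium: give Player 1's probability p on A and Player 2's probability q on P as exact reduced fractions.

P1 indiff ⇒ q·4+(1-q)·9 = q·7+(1-q)·8 ⇒ q(-3) = (1-q)(-1) ⇒ q = 1/4
P2 indiff ⇒ p·1+(1-p)·6 = p·3+(1-p)·0 ⇒ p(-2) = (1-p)(-6) ⇒ p = 3/4

p=3/4, q=1/4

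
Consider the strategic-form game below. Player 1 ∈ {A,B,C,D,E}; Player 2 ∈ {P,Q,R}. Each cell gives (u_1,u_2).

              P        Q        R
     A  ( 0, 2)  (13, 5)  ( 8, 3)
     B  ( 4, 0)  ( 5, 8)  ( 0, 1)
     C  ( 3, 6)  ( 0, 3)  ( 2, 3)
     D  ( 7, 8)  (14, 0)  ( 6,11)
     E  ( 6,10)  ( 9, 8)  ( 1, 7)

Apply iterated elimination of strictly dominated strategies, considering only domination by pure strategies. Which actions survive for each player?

P1 drop B (D beats it: P:7>4 Q:14>5 R:6>0)
P1 drop C (D beats it: P:7>3 Q:14>0 R:6>2)
P1 drop E (D beats it: P:7>6 Q:14>9 R:6>1)
P2 drop P (R beats it: A:3>2 D:11>8)
P1→{A,D} P2→{Q,R}

Survivors P1:{A,D} P2:{Q,R}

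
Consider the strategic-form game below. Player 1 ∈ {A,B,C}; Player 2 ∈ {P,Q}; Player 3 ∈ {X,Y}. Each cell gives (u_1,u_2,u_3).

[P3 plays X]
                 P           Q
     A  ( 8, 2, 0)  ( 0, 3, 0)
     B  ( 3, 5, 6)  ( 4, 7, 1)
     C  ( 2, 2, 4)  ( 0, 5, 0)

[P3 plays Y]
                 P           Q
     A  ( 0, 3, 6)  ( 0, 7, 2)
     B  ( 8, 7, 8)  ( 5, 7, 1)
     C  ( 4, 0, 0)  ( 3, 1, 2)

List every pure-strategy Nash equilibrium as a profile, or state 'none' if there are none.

(A,P,X): not NE [P2→Q gives 3>2; P3→Y gives 6>0]
(A,P,Y): not NE [P1→B gives 8>0; P2→Q gives 7>3]
(A,Q,X): not NE [P1→B gives 4>0; P3→Y gives 2>0]
(A,Q,Y): not NE [P1→B gives 5>0]
(B,P,X): not NE [P1→A gives 8>3; P2→Q gives 7>5; P3→Y gives 8>6]
(B,P,Y): NE
(B,Q,X): NE
(B,Q,Y): NE
(C,P,X): not NE [P1→A gives 8>2; P2→Q gives 5>2]
(C,P,Y): not NE [P1→B gives 8>4; P2→Q gives 1>0; P3→X gives 4>0]
(C,Q,X): not NE [P1→B gives 4>0; P3→Y gives 2>0]
(C,Q,Y): not NE [P1→B gives 5>3]

PSNE = {(B,P,Y), (B,Q,X), (B,Q,Y)}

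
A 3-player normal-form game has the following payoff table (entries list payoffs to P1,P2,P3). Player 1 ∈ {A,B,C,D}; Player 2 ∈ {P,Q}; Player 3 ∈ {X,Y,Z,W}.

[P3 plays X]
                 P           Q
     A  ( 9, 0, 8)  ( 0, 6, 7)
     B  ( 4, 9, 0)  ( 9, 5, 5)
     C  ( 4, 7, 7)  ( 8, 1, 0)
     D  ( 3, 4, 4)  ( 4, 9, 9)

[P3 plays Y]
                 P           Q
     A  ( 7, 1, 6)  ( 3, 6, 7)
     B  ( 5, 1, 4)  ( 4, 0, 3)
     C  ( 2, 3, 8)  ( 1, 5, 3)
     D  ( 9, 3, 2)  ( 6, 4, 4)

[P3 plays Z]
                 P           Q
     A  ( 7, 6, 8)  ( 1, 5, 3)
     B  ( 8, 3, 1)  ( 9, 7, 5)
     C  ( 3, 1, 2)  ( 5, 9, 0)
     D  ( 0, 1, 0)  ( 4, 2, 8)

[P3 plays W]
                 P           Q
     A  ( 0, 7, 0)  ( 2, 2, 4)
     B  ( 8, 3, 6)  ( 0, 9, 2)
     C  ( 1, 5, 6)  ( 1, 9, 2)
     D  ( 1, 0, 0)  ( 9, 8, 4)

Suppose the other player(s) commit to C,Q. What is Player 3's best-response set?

P3 best: {Y}

u_3(X vs C,Q) = 0
u_3(Y vs C,Q) = 3
u_3(Z vs C,Q) = 0
u_3(W vs C,Q) = 2
max payoff 3 at {Y}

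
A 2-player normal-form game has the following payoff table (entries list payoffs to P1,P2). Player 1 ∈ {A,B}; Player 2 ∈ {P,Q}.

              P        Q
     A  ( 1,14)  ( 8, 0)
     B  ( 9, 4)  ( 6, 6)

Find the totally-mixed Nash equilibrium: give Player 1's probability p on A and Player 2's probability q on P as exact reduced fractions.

P1 mixes 1/8 on A; P2 mixes 1/5 on P

P1 indiff ⇒ q·1+(1-q)·8 = q·9+(1-q)·6 ⇒ q(-8) = (1-q)(-2) ⇒ q = 1/5
P2 indiff ⇒ p·14+(1-p)·4 = p·0+(1-p)·6 ⇒ p(14) = (1-p)(2) ⇒ p = 1/8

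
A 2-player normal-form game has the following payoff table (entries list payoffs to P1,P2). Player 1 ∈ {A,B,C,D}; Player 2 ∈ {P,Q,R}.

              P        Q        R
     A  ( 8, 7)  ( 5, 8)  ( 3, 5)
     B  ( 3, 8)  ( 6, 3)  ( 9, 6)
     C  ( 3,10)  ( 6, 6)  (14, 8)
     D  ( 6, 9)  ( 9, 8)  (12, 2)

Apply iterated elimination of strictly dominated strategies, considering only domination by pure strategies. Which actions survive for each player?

Survivors P1:{A,D} P2:{P,Q}

P1 drop B (D beats it: P:6>3 Q:9>6 R:12>9)
P2 drop R (P beats it: A:7>5 C:10>8 D:9>2)
P1 drop C (D beats it: P:6>3 Q:9>6)
P1→{A,D} P2→{P,Q}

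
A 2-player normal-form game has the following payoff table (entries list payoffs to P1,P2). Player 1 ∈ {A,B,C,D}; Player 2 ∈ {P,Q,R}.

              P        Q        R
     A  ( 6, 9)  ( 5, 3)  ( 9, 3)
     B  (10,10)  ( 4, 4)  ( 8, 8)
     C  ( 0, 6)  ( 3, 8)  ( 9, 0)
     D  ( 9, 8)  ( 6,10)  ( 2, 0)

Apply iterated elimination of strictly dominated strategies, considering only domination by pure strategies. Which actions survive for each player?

P2 drop R (P beats it: A:9>3 B:10>8 C:6>0 D:8>0)
P1 drop A (D beats it: P:9>6 Q:6>5)
P1 drop C (B beats it: P:10>0 Q:4>3)
P1→{B,D} P2→{P,Q}

Survivors P1:{B,D} P2:{P,Q}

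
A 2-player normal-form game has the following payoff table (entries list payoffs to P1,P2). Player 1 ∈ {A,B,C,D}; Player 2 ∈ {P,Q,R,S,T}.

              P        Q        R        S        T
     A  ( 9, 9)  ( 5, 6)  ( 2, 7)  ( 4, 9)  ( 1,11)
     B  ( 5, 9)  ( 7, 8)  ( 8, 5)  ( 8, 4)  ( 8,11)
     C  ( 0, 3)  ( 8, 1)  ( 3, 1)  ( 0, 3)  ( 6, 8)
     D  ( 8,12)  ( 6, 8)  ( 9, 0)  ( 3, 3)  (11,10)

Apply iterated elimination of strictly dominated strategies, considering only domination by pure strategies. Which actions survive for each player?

P2 drop Q (P beats it: A:9>6 B:9>8 C:3>1 D:12>8)
P1 drop C (B beats it: P:5>0 R:8>3 S:8>0 T:8>6)
P2 drop R (P beats it: A:9>7 B:9>5 D:12>0)
P2 drop S (T beats it: A:11>9 B:11>4 D:10>3)
P1 drop B (D beats it: P:8>5 T:11>8)
P1→{A,D} P2→{P,T}

Survivors P1:{A,D} P2:{P,T}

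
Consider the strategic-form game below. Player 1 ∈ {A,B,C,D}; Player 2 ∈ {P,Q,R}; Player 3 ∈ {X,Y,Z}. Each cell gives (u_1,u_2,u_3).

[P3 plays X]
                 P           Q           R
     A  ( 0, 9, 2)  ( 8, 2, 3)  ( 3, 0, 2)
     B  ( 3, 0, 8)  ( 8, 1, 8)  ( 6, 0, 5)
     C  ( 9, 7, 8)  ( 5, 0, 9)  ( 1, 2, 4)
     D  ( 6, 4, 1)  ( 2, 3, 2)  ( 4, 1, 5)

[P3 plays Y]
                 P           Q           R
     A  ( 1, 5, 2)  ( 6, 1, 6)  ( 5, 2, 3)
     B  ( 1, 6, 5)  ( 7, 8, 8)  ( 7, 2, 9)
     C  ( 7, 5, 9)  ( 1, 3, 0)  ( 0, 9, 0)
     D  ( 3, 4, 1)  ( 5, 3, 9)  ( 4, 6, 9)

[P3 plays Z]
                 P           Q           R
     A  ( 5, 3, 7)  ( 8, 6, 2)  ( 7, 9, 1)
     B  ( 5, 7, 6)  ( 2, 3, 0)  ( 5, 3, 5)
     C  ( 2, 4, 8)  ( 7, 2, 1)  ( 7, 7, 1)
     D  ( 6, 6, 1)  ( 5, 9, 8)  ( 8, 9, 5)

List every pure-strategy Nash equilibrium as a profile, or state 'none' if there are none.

NE set: (B,Q,X), (B,Q,Y)

(A,P,X): not NE [P1→C gives 9>0; P3→Z gives 7>2]
(A,P,Y): not NE [P1→C gives 7>1; P3→Z gives 7>2]
(A,P,Z): not NE [P1→D gives 6>5; P2→R gives 9>3]
(A,Q,X): not NE [P2→P gives 9>2; P3→Y gives 6>3]
(A,Q,Y): not NE [P1→B gives 7>6; P2→P gives 5>1]
(A,Q,Z): not NE [P2→R gives 9>6; P3→Y gives 6>2]
(A,R,X): not NE [P1→B gives 6>3; P2→P gives 9>0; P3→Y gives 3>2]
(A,R,Y): not NE [P1→B gives 7>5; P2→P gives 5>2]
(A,R,Z): not NE [P1→D gives 8>7; P3→Y gives 3>1]
(B,P,X): not NE [P1→C gives 9>3; P2→Q gives 1>0]
(B,P,Y): not NE [P1→C gives 7>1; P2→Q gives 8>6; P3→X gives 8>5]
(B,P,Z): not NE [P1→D gives 6>5; P3→X gives 8>6]
(B,Q,X): NE
(B,Q,Y): NE
(B,Q,Z): not NE [P1→A gives 8>2; P2→P gives 7>3; P3→Y gives 8>0]
(B,R,X): not NE [P2→Q gives 1>0; P3→Y gives 9>5]
(B,R,Y): not NE [P2→Q gives 8>2]
(B,R,Z): not NE [P1→D gives 8>5; P2→P gives 7>3; P3→Y gives 9>5]
(C,P,X): not NE [P3→Y gives 9>8]
(C,P,Y): not NE [P2→R gives 9>5]
(C,P,Z): not NE [P1→D gives 6>2; P2→R gives 7>4; P3→Y gives 9>8]
(C,Q,X): not NE [P1→B gives 8>5; P2→P gives 7>0]
(C,Q,Y): not NE [P1→B gives 7>1; P2→R gives 9>3; P3→X gives 9>0]
(C,Q,Z): not NE [P1→A gives 8>7; P2→R gives 7>2; P3→X gives 9>1]
(C,R,X): not NE [P1→B gives 6>1; P2→P gives 7>2]
(C,R,Y): not NE [P1→B gives 7>0; P3→X gives 4>0]
(C,R,Z): not NE [P1→D gives 8>7; P3→X gives 4>1]
(D,P,X): not NE [P1→C gives 9>6]
(D,P,Y): not NE [P1→C gives 7>3; P2→R gives 6>4]
(D,P,Z): not NE [P2→R gives 9>6]
(D,Q,X): not NE [P1→B gives 8>2; P2→P gives 4>3; P3→Y gives 9>2]
(D,Q,Y): not NE [P1→B gives 7>5; P2→R gives 6>3]
(D,Q,Z): not NE [P1→A gives 8>5; P3→Y gives 9>8]
(D,R,X): not NE [P1→B gives 6>4; P2→P gives 4>1; P3→Y gives 9>5]
(D,R,Y): not NE [P1→B gives 7>4]
(D,R,Z): not NE [P3→Y gives 9>5]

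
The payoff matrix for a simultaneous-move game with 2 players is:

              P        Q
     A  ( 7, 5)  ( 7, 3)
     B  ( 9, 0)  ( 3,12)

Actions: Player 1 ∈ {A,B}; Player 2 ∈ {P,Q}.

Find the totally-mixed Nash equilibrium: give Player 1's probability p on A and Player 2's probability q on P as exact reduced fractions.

p=6/7, q=2/3

P1 indiff ⇒ q·7+(1-q)·7 = q·9+(1-q)·3 ⇒ q(-2) = (1-q)(-4) ⇒ q = 2/3
P2 indiff ⇒ p·5+(1-p)·0 = p·3+(1-p)·12 ⇒ p(2) = (1-p)(12) ⇒ p = 6/7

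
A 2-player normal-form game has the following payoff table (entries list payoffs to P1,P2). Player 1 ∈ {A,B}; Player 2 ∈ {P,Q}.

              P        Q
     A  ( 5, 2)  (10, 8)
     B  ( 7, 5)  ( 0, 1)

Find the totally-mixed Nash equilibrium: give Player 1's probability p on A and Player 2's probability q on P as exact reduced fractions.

p=2/5, q=5/6

P1 indiff ⇒ q·5+(1-q)·10 = q·7+(1-q)·0 ⇒ q(-2) = (1-q)(-10) ⇒ q = 5/6
P2 indiff ⇒ p·2+(1-p)·5 = p·8+(1-p)·1 ⇒ p(-6) = (1-p)(-4) ⇒ p = 2/5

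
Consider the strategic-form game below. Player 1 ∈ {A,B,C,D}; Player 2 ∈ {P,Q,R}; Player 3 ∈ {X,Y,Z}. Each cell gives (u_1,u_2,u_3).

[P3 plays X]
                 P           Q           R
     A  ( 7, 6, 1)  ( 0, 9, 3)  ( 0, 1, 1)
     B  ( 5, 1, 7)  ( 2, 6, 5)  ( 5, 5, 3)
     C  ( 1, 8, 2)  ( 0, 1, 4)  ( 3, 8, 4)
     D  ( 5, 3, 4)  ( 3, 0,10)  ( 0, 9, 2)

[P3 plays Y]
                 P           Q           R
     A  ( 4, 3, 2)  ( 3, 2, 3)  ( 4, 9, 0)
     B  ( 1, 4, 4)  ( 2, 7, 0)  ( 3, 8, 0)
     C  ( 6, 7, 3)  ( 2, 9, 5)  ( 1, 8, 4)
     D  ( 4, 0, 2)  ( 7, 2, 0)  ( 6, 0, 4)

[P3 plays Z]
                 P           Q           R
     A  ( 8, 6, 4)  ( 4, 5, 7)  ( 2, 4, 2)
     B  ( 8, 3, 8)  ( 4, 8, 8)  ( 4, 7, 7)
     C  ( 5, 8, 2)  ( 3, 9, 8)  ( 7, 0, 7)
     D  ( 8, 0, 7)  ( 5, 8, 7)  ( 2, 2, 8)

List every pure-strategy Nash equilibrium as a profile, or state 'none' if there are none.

(A,P,X): not NE [P2→Q gives 9>6; P3→Z gives 4>1]
(A,P,Y): not NE [P1→C gives 6>4; P2→R gives 9>3; P3→Z gives 4>2]
(A,P,Z): NE
(A,Q,X): not NE [P1→D gives 3>0; P3→Z gives 7>3]
(A,Q,Y): not NE [P1→D gives 7>3; P2→R gives 9>2; P3→Z gives 7>3]
(A,Q,Z): not NE [P1→D gives 5>4; P2→P gives 6>5]
(A,R,X): not NE [P1→B gives 5>0; P2→Q gives 9>1; P3→Z gives 2>1]
(A,R,Y): not NE [P1→D gives 6>4; P3→Z gives 2>0]
(A,R,Z): not NE [P1→C gives 7>2; P2→P gives 6>4]
(B,P,X): not NE [P1→A gives 7>5; P2→Q gives 6>1; P3→Z gives 8>7]
(B,P,Y): not NE [P1→C gives 6>1; P2→R gives 8>4; P3→Z gives 8>4]
(B,P,Z): not NE [P2→Q gives 8>3]
(B,Q,X): not NE [P1→D gives 3>2; P3→Z gives 8>5]
(B,Q,Y): not NE [P1→D gives 7>2; P2→R gives 8>7; P3→Z gives 8>0]
(B,Q,Z): not NE [P1→D gives 5>4]
(B,R,X): not NE [P2→Q gives 6>5; P3→Z gives 7>3]
(B,R,Y): not NE [P1→D gives 6>3; P3→Z gives 7>0]
(B,R,Z): not NE [P1→C gives 7>4; P2→Q gives 8>7]
(C,P,X): not NE [P1→A gives 7>1; P3→Y gives 3>2]
(C,P,Y): not NE [P2→Q gives 9>7]
(C,P,Z): not NE [P1→D gives 8>5; P2→Q gives 9>8; P3→Y gives 3>2]
(C,Q,X): not NE [P1→D gives 3>0; P2→R gives 8>1; P3→Z gives 8>4]
(C,Q,Y): not NE [P1→D gives 7>2; P3→Z gives 8>5]
(C,Q,Z): not NE [P1→D gives 5>3]
(C,R,X): not NE [P1→B gives 5>3; P3→Z gives 7>4]
(C,R,Y): not NE [P1→D gives 6>1; P2→Q gives 9>8; P3→Z gives 7>4]
(C,R,Z): not NE [P2→Q gives 9>0]
(D,P,X): not NE [P1→A gives 7>5; P2→R gives 9>3; P3→Z gives 7>4]
(D,P,Y): not NE [P1→C gives 6>4; P2→Q gives 2>0; P3→Z gives 7>2]
(D,P,Z): not NE [P2→Q gives 8>0]
(D,Q,X): not NE [P2→R gives 9>0]
(D,Q,Y): not NE [P3→X gives 10>0]
(D,Q,Z): not NE [P3→X gives 10>7]
(D,R,X): not NE [P1→B gives 5>0; P3→Z gives 8>2]
(D,R,Y): not NE [P2→Q gives 2>0; P3→Z gives 8>4]
(D,R,Z): not NE [P1→C gives 7>2; P2→Q gives 8>2]

Nash profiles: (A,P,Z)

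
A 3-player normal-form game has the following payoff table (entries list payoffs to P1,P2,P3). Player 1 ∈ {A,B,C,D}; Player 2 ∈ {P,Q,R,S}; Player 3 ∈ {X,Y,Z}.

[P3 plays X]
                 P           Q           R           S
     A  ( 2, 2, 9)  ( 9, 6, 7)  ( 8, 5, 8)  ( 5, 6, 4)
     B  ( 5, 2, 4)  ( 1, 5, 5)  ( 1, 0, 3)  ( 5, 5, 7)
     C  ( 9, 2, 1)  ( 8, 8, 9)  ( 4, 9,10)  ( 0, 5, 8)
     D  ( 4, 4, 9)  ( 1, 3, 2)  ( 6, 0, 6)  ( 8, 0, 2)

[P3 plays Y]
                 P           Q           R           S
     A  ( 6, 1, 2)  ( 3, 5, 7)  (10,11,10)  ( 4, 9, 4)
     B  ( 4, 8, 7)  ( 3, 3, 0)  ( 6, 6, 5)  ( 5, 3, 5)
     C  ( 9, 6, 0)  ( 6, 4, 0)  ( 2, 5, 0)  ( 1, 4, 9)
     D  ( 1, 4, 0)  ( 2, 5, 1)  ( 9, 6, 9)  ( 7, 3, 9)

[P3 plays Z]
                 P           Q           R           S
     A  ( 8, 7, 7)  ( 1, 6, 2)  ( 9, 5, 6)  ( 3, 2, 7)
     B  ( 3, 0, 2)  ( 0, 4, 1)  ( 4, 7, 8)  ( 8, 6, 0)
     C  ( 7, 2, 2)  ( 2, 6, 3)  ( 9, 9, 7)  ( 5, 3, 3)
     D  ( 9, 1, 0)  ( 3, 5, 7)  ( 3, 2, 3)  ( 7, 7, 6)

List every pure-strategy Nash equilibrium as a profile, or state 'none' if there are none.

(A,P,X): not NE [P1→C gives 9>2; P2→S gives 6>2]
(A,P,Y): not NE [P1→C gives 9>6; P2→R gives 11>1; P3→X gives 9>2]
(A,P,Z): not NE [P1→D gives 9>8; P3→X gives 9>7]
(A,Q,X): NE
(A,Q,Y): not NE [P1→C gives 6>3; P2→R gives 11>5]
(A,Q,Z): not NE [P1→D gives 3>1; P2→P gives 7>6; P3→Y gives 7>2]
(A,R,X): not NE [P2→S gives 6>5; P3→Y gives 10>8]
(A,R,Y): NE
(A,R,Z): not NE [P2→P gives 7>5; P3→Y gives 10>6]
(A,S,X): not NE [P1→D gives 8>5; P3→Z gives 7>4]
(A,S,Y): not NE [P1→D gives 7>4; P2→R gives 11>9; P3→Z gives 7>4]
(A,S,Z): not NE [P1→B gives 8>3; P2→P gives 7>2]
(B,P,X): not NE [P1→C gives 9>5; P2→S gives 5>2; P3→Y gives 7>4]
(B,P,Y): not NE [P1→C gives 9>4]
(B,P,Z): not NE [P1→D gives 9>3; P2→R gives 7>0; P3→Y gives 7>2]
(B,Q,X): not NE [P1→A gives 9>1]
(B,Q,Y): not NE [P1→C gives 6>3; P2→P gives 8>3; P3→X gives 5>0]
(B,Q,Z): not NE [P1→D gives 3>0; P2→R gives 7>4; P3→X gives 5>1]
(B,R,X): not NE [P1→A gives 8>1; P2→S gives 5>0; P3→Z gives 8>3]
(B,R,Y): not NE [P1→A gives 10>6; P2→P gives 8>6; P3→Z gives 8>5]
(B,R,Z): not NE [P1→C gives 9>4]
(B,S,X): not NE [P1→D gives 8>5]
(B,S,Y): not NE [P1→D gives 7>5; P2→P gives 8>3; P3→X gives 7>5]
(B,S,Z): not NE [P2→R gives 7>6; P3→X gives 7>0]
(C,P,X): not NE [P2→R gives 9>2; P3→Z gives 2>1]
(C,P,Y): not NE [P3→Z gives 2>0]
(C,P,Z): not NE [P1→D gives 9>7; P2→R gives 9>2]
(C,Q,X): not NE [P1→A gives 9>8; P2→R gives 9>8]
(C,Q,Y): not NE [P2→P gives 6>4; P3→X gives 9>0]
(C,Q,Z): not NE [P1→D gives 3>2; P2→R gives 9>6; P3→X gives 9>3]
(C,R,X): not NE [P1→A gives 8>4]
(C,R,Y): not NE [P1→A gives 10>2; P2→P gives 6>5; P3→X gives 10>0]
(C,R,Z): not NE [P3→X gives 10>7]
(C,S,X): not NE [P1→D gives 8>0; P2→R gives 9>5; P3→Y gives 9>8]
(C,S,Y): not NE [P1→D gives 7>1; P2→P gives 6>4]
(C,S,Z): not NE [P1→B gives 8>5; P2→R gives 9>3; P3→Y gives 9>3]
(D,P,X): not NE [P1→C gives 9>4]
(D,P,Y): not NE [P1→C gives 9>1; P2→R gives 6>4; P3→X gives 9>0]
(D,P,Z): not NE [P2→S gives 7>1; P3→X gives 9>0]
(D,Q,X): not NE [P1→A gives 9>1; P2→P gives 4>3; P3→Z gives 7>2]
(D,Q,Y): not NE [P1→C gives 6>2; P2→R gives 6>5; P3→Z gives 7>1]
(D,Q,Z): not NE [P2→S gives 7>5]
(D,R,X): not NE [P1→A gives 8>6; P2→P gives 4>0; P3→Y gives 9>6]
(D,R,Y): not NE [P1→A gives 10>9]
(D,R,Z): not NE [P1→C gives 9>3; P2→S gives 7>2; P3→Y gives 9>3]
(D,S,X): not NE [P2→P gives 4>0; P3→Y gives 9>2]
(D,S,Y): not NE [P2→R gives 6>3]
(D,S,Z): not NE [P1→B gives 8>7; P3→Y gives 9>6]

Nash profiles: (A,Q,X), (A,R,Y)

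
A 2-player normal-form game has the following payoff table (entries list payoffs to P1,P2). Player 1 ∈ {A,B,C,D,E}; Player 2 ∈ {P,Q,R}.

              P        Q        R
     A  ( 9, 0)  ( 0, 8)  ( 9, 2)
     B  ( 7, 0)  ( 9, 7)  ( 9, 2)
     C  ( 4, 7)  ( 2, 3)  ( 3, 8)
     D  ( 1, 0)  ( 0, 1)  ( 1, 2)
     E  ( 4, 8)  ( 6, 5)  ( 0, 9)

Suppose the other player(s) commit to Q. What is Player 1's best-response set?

u_1(A vs Q) = 0
u_1(B vs Q) = 9
u_1(C vs Q) = 2
u_1(D vs Q) = 0
u_1(E vs Q) = 6
max payoff 9 at {B}

BR_1 = {B}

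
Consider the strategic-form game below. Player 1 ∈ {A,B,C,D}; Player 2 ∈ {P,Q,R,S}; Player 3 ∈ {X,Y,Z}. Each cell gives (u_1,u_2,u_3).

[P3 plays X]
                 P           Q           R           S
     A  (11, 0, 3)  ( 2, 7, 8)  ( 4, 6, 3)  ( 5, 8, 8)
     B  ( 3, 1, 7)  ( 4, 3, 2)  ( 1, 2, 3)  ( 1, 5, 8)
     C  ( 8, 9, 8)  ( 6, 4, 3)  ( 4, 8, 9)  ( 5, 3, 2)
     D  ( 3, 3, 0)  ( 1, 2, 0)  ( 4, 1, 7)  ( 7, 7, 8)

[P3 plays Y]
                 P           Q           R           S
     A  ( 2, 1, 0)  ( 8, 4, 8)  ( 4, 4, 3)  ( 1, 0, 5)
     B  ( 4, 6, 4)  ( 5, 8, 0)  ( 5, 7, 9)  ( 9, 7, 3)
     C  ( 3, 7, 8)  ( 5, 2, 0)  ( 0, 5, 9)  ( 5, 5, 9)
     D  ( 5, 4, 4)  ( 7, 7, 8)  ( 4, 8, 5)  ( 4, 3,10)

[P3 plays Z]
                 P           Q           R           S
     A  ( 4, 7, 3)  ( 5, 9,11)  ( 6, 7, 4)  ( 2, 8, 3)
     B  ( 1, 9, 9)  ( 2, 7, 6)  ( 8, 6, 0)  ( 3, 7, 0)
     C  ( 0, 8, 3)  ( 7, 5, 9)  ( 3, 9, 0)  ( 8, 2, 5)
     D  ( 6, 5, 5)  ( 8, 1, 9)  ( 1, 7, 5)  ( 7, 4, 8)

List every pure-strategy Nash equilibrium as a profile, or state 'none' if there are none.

(A,P,X): not NE [P2→S gives 8>0]
(A,P,Y): not NE [P1→D gives 5>2; P2→R gives 4>1; P3→Z gives 3>0]
(A,P,Z): not NE [P1→D gives 6>4; P2→Q gives 9>7]
(A,Q,X): not NE [P1→C gives 6>2; P2→S gives 8>7; P3→Z gives 11>8]
(A,Q,Y): not NE [P3→Z gives 11>8]
(A,Q,Z): not NE [P1→D gives 8>5]
(A,R,X): not NE [P2→S gives 8>6; P3→Z gives 4>3]
(A,R,Y): not NE [P1→B gives 5>4; P3→Z gives 4>3]
(A,R,Z): not NE [P1→B gives 8>6; P2→Q gives 9>7]
(A,S,X): not NE [P1→D gives 7>5]
(A,S,Y): not NE [P1→B gives 9>1; P2→R gives 4>0; P3→X gives 8>5]
(A,S,Z): not NE [P1→C gives 8>2; P2→Q gives 9>8; P3→X gives 8>3]
(B,P,X): not NE [P1→A gives 11>3; P2→S gives 5>1; P3→Z gives 9>7]
(B,P,Y): not NE [P1→D gives 5>4; P2→Q gives 8>6; P3→Z gives 9>4]
(B,P,Z): not NE [P1→D gives 6>1]
(B,Q,X): not NE [P1→C gives 6>4; P2→S gives 5>3; P3→Z gives 6>2]
(B,Q,Y): not NE [P1→A gives 8>5; P3→Z gives 6>0]
(B,Q,Z): not NE [P1→D gives 8>2; P2→P gives 9>7]
(B,R,X): not NE [P1→D gives 4>1; P2→S gives 5>2; P3→Y gives 9>3]
(B,R,Y): not NE [P2→Q gives 8>7]
(B,R,Z): not NE [P2→P gives 9>6; P3→Y gives 9>0]
(B,S,X): not NE [P1→D gives 7>1]
(B,S,Y): not NE [P2→Q gives 8>7; P3→X gives 8>3]
(B,S,Z): not NE [P1→C gives 8>3; P2→P gives 9>7; P3→X gives 8>0]
(C,P,X): not NE [P1→A gives 11>8]
(C,P,Y): not NE [P1→D gives 5>3]
(C,P,Z): not NE [P1→D gives 6>0; P2→R gives 9>8; P3→Y gives 8>3]
(C,Q,X): not NE [P2→P gives 9>4; P3→Z gives 9>3]
(C,Q,Y): not NE [P1→A gives 8>5; P2→P gives 7>2; P3→Z gives 9>0]
(C,Q,Z): not NE [P1→D gives 8>7; P2→R gives 9>5]
(C,R,X): not NE [P2→P gives 9>8]
(C,R,Y): not NE [P1→B gives 5>0; P2→P gives 7>5]
(C,R,Z): not NE [P1→B gives 8>3; P3→Y gives 9>0]
(C,S,X): not NE [P1→D gives 7>5; P2→P gives 9>3; P3→Y gives 9>2]
(C,S,Y): not NE [P1→B gives 9>5; P2→P gives 7>5]
(C,S,Z): not NE [P2→R gives 9>2; P3→Y gives 9>5]
(D,P,X): not NE [P1→A gives 11>3; P2→S gives 7>3; P3→Z gives 5>0]
(D,P,Y): not NE [P2→R gives 8>4; P3→Z gives 5>4]
(D,P,Z): not NE [P2→R gives 7>5]
(D,Q,X): not NE [P1→C gives 6>1; P2→S gives 7>2; P3→Z gives 9>0]
(D,Q,Y): not NE [P1→A gives 8>7; P2→R gives 8>7; P3→Z gives 9>8]
(D,Q,Z): not NE [P2→R gives 7>1]
(D,R,X): not NE [P2→S gives 7>1]
(D,R,Y): not NE [P1→B gives 5>4; P3→X gives 7>5]
(D,R,Z): not NE [P1→B gives 8>1; P3→X gives 7>5]
(D,S,X): not NE [P3→Y gives 10>8]
(D,S,Y): not NE [P1→B gives 9>4; P2→R gives 8>3]
(D,S,Z): not NE [P1→C gives 8>7; P2→R gives 7>4; P3→Y gives 10>8]

No pure NE.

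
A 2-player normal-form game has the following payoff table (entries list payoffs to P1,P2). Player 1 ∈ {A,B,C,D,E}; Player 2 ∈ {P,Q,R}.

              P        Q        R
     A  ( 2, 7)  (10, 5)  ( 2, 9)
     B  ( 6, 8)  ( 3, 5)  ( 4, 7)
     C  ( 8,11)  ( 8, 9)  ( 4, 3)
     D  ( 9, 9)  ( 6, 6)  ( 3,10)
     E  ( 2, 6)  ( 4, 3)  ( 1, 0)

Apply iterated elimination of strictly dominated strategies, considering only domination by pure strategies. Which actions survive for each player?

Remaining: P1:{B,C,D} P2:{P,R}

P1 drop E (C beats it: P:8>2 Q:8>4 R:4>1)
P2 drop Q (P beats it: A:7>5 B:8>5 C:11>9 D:9>6)
P1 drop A (B beats it: P:6>2 R:4>2)
P1→{B,C,D} P2→{P,R}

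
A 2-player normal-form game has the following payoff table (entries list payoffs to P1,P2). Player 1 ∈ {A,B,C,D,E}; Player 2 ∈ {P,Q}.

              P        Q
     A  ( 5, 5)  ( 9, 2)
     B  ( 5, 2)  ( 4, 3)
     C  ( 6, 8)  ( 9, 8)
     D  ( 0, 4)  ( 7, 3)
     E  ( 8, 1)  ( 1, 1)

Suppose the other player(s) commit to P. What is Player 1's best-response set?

argmax u_1 = {E}

u_1(A vs P) = 5
u_1(B vs P) = 5
u_1(C vs P) = 6
u_1(D vs P) = 0
u_1(E vs P) = 8
max payoff 8 at {E}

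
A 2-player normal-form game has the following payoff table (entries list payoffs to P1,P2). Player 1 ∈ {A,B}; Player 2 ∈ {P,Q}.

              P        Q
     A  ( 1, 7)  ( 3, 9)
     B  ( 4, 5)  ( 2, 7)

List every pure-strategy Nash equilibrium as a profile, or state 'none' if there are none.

NE set: (A,Q)

(A,P): not NE [P1→B gives 4>1; P2→Q gives 9>7]
(A,Q): NE
(B,P): not NE [P2→Q gives 7>5]
(B,Q): not NE [P1→A gives 3>2]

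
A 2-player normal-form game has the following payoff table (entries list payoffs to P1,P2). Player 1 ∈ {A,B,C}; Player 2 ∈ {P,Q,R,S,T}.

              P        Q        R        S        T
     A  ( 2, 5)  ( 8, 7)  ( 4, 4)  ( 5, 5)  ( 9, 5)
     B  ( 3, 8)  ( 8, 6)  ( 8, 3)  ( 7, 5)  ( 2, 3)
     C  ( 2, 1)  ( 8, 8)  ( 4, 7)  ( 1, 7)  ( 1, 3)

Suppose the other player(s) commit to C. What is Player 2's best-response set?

BR_2 = {Q}

u_2(P vs C) = 1
u_2(Q vs C) = 8
u_2(R vs C) = 7
u_2(S vs C) = 7
u_2(T vs C) = 3
max payoff 8 at {Q}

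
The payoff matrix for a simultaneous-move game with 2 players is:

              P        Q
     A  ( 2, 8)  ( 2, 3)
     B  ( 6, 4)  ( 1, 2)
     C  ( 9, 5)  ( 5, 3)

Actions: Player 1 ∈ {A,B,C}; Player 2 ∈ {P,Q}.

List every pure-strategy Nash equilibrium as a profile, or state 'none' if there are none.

(A,P): not NE [P1→C gives 9>2]
(A,Q): not NE [P1→C gives 5>2; P2→P gives 8>3]
(B,P): not NE [P1→C gives 9>6]
(B,Q): not NE [P1→C gives 5>1; P2→P gives 4>2]
(C,P): NE
(C,Q): not NE [P2→P gives 5>3]

NE set: (C,P)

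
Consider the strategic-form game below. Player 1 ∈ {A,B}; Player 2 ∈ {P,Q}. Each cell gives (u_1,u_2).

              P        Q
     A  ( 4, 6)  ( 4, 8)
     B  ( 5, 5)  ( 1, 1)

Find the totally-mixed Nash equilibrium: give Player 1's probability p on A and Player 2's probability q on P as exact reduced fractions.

P1 indiff ⇒ q·4+(1-q)·4 = q·5+(1-q)·1 ⇒ q(-1) = (1-q)(-3) ⇒ q = 3/4
P2 indiff ⇒ p·6+(1-p)·5 = p·8+(1-p)·1 ⇒ p(-2) = (1-p)(-4) ⇒ p = 2/3

(p,q) = (2/3, 3/4)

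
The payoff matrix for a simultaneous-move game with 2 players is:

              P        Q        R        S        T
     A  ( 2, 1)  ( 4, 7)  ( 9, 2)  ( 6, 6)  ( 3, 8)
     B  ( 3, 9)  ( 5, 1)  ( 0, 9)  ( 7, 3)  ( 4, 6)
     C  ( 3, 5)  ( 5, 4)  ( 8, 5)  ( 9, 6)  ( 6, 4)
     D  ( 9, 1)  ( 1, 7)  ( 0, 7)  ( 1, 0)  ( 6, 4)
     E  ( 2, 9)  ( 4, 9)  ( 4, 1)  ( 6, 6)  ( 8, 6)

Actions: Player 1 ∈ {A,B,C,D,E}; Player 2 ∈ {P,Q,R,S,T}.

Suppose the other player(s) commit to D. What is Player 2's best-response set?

u_2(P vs D) = 1
u_2(Q vs D) = 7
u_2(R vs D) = 7
u_2(S vs D) = 0
u_2(T vs D) = 4
max payoff 7 at {Q,R}

P2 best: {Q,R}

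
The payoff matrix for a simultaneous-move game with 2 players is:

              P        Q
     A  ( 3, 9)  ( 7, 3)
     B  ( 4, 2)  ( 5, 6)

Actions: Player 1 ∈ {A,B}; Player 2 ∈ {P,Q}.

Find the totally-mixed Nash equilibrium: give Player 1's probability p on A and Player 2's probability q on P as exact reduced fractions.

p=2/5, q=2/3

P1 indiff ⇒ q·3+(1-q)·7 = q·4+(1-q)·5 ⇒ q(-1) = (1-q)(-2) ⇒ q = 2/3
P2 indiff ⇒ p·9+(1-p)·2 = p·3+(1-p)·6 ⇒ p(6) = (1-p)(4) ⇒ p = 2/5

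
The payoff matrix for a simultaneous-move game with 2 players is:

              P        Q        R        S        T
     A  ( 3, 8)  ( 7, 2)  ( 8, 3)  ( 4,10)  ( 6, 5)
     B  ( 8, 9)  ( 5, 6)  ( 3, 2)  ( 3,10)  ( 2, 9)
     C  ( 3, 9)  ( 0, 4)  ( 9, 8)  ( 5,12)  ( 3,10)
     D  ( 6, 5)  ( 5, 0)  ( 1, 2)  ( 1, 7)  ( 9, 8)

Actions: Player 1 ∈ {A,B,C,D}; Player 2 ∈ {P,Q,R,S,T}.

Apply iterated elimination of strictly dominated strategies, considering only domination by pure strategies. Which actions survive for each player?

IESDS → P1:{A,C,D} P2:{S,T}

P2 drop P (S beats it: A:10>8 B:10>9 C:12>9 D:7>5)
P1 drop B (A beats it: Q:7>5 R:8>3 S:4>3 T:6>2)
P2 drop Q (R beats it: A:3>2 C:8>4 D:2>0)
P2 drop R (S beats it: A:10>3 C:12>8 D:7>2)
P1→{A,C,D} P2→{S,T}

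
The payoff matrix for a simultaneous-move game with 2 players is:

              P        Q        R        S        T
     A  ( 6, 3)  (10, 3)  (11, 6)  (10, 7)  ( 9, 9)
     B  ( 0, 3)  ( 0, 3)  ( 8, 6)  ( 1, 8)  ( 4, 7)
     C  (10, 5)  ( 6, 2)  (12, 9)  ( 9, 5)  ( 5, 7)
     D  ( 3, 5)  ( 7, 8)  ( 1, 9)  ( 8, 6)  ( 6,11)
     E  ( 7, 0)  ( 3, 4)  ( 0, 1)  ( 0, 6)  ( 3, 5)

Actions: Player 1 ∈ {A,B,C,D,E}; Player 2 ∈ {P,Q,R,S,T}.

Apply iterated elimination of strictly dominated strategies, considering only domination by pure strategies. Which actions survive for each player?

Remaining: P1:{A,C} P2:{R,T}

P1 drop B (A beats it: P:6>0 Q:10>0 R:11>8 S:10>1 T:9>4)
P1 drop D (A beats it: P:6>3 Q:10>7 R:11>1 S:10>8 T:9>6)
P1 drop E (C beats it: P:10>7 Q:6>3 R:12>0 S:9>0 T:5>3)
P2 drop P (R beats it: A:6>3 C:9>5)
P2 drop Q (R beats it: A:6>3 C:9>2)
P2 drop S (T beats it: A:9>7 C:7>5)
P1→{A,C} P2→{R,T}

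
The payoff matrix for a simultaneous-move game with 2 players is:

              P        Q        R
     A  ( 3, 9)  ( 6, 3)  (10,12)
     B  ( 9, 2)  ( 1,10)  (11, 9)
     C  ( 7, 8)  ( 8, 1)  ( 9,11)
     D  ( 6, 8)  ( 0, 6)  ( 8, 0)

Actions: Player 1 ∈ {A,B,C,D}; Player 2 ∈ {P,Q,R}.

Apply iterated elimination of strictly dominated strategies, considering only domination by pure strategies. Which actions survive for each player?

Survivors P1:{A,B,C} P2:{Q,R}

P1 drop D (B beats it: P:9>6 Q:1>0 R:11>8)
P2 drop P (R beats it: A:12>9 B:9>2 C:11>8)
P1→{A,B,C} P2→{Q,R}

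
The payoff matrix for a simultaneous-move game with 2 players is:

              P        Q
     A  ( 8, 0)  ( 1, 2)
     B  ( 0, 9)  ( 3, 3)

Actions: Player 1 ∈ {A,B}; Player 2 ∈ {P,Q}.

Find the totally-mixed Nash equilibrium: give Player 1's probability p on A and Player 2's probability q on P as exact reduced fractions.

P1 indiff ⇒ q·8+(1-q)·1 = q·0+(1-q)·3 ⇒ q(8) = (1-q)(2) ⇒ q = 1/5
P2 indiff ⇒ p·0+(1-p)·9 = p·2+(1-p)·3 ⇒ p(-2) = (1-p)(-6) ⇒ p = 3/4

(p,q) = (3/4, 1/5)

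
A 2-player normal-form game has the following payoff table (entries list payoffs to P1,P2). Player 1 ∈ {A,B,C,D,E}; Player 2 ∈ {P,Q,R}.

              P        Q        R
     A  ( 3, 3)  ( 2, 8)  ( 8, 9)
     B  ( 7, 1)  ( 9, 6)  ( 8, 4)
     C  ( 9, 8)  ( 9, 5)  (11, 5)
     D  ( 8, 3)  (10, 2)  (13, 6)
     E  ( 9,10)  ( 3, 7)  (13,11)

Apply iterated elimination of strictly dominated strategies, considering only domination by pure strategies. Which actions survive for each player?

P1 drop A (C beats it: P:9>3 Q:9>2 R:11>8)
P1 drop B (D beats it: P:8>7 Q:10>9 R:13>8)
P2 drop Q (P beats it: C:8>5 D:3>2 E:10>7)
P1→{C,D,E} P2→{P,R}

Remaining: P1:{C,D,E} P2:{P,R}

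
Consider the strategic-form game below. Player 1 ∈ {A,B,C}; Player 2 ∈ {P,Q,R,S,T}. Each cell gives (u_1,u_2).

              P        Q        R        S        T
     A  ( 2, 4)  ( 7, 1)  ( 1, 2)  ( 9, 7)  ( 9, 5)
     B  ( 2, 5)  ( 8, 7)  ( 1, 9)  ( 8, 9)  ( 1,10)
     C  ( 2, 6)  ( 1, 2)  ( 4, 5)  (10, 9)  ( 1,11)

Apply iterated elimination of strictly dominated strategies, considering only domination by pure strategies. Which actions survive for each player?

P2 drop P (S beats it: A:7>4 B:9>5 C:9>6)
P2 drop Q (R beats it: A:2>1 B:9>7 C:5>2)
P2 drop R (T beats it: A:5>2 B:10>9 C:11>5)
P1 drop B (A beats it: S:9>8 T:9>1)
P1→{A,C} P2→{S,T}

IESDS → P1:{A,C} P2:{S,T}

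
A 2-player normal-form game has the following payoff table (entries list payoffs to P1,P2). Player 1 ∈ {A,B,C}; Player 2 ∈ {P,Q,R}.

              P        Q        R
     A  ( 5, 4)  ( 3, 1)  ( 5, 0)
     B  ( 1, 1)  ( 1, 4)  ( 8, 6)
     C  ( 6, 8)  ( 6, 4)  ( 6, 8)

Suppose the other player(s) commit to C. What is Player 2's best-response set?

u_2(P vs C) = 8
u_2(Q vs C) = 4
u_2(R vs C) = 8
max payoff 8 at {P,R}

BR_2 = {P,R}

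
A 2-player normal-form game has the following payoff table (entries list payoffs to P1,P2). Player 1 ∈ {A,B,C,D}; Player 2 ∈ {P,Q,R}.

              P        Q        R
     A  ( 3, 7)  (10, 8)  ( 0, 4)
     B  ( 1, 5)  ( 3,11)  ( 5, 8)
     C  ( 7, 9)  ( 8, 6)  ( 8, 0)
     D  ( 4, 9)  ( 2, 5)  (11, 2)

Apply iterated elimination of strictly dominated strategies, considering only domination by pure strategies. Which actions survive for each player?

IESDS → P1:{A,C} P2:{P,Q}

P1 drop B (C beats it: P:7>1 Q:8>3 R:8>5)
P2 drop R (P beats it: A:7>4 C:9>0 D:9>2)
P1 drop D (C beats it: P:7>4 Q:8>2)
P1→{A,C} P2→{P,Q}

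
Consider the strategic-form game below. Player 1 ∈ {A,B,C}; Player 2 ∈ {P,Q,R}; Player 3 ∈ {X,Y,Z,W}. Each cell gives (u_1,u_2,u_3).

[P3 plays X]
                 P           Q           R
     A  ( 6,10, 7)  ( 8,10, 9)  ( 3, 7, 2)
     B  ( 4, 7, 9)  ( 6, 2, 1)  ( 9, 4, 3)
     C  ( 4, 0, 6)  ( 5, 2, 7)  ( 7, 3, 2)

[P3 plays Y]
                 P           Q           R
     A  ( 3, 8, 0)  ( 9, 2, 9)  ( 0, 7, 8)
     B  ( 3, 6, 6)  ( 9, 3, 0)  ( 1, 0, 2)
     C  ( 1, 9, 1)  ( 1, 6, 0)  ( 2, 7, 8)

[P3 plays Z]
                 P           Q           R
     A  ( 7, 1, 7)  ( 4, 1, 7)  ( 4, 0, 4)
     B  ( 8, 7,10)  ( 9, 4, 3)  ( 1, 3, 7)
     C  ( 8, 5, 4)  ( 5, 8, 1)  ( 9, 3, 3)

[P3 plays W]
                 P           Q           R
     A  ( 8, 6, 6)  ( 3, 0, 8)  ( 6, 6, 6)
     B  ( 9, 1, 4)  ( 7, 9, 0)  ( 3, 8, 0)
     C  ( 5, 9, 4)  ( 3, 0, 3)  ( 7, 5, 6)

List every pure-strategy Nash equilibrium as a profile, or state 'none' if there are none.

(A,P,X): NE
(A,P,Y): not NE [P3→Z gives 7>0]
(A,P,Z): not NE [P1→C gives 8>7]
(A,P,W): not NE [P1→B gives 9>8; P3→Z gives 7>6]
(A,Q,X): NE
(A,Q,Y): not NE [P2→P gives 8>2]
(A,Q,Z): not NE [P1→B gives 9>4; P3→Y gives 9>7]
(A,Q,W): not NE [P1→B gives 7>3; P2→R gives 6>0; P3→Y gives 9>8]
(A,R,X): not NE [P1→B gives 9>3; P2→Q gives 10>7; P3→Y gives 8>2]
(A,R,Y): not NE [P1→C gives 2>0; P2→P gives 8>7]
(A,R,Z): not NE [P1→C gives 9>4; P2→Q gives 1>0; P3→Y gives 8>4]
(A,R,W): not NE [P1→C gives 7>6; P3→Y gives 8>6]
(B,P,X): not NE [P1→A gives 6>4; P3→Z gives 10>9]
(B,P,Y): not NE [P3→Z gives 10>6]
(B,P,Z): NE
(B,P,W): not NE [P2→Q gives 9>1; P3→Z gives 10>4]
(B,Q,X): not NE [P1→A gives 8>6; P2→P gives 7>2; P3→Z gives 3>1]
(B,Q,Y): not NE [P2→P gives 6>3; P3→Z gives 3>0]
(B,Q,Z): not NE [P2→P gives 7>4]
(B,Q,W): not NE [P3→Z gives 3>0]
(B,R,X): not NE [P2→P gives 7>4; P3→Z gives 7>3]
(B,R,Y): not NE [P1→C gives 2>1; P2→P gives 6>0; P3→Z gives 7>2]
(B,R,Z): not NE [P1→C gives 9>1; P2→P gives 7>3]
(B,R,W): not NE [P1→C gives 7>3; P2→Q gives 9>8; P3→Z gives 7>0]
(C,P,X): not NE [P1→A gives 6>4; P2→R gives 3>0]
(C,P,Y): not NE [P1→B gives 3>1; P3→X gives 6>1]
(C,P,Z): not NE [P2→Q gives 8>5; P3→X gives 6>4]
(C,P,W): not NE [P1→B gives 9>5; P3→X gives 6>4]
(C,Q,X): not NE [P1→A gives 8>5; P2→R gives 3>2]
(C,Q,Y): not NE [P1→B gives 9>1; P2→P gives 9>6; P3→X gives 7>0]
(C,Q,Z): not NE [P1→B gives 9>5; P3→X gives 7>1]
(C,Q,W): not NE [P1→B gives 7>3; P2→P gives 9>0; P3→X gives 7>3]
(C,R,X): not NE [P1→B gives 9>7; P3→Y gives 8>2]
(C,R,Y): not NE [P2→P gives 9>7]
(C,R,Z): not NE [P2→Q gives 8>3; P3→Y gives 8>3]
(C,R,W): not NE [P2→P gives 9>5; P3→Y gives 8>6]

PSNE = {(A,P,X), (A,Q,X), (B,P,Z)}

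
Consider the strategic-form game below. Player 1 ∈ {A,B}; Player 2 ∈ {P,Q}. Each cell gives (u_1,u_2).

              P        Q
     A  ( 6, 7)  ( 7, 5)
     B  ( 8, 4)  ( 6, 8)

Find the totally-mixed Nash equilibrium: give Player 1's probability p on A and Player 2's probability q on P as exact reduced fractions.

p=2/3, q=1/3

P1 indiff ⇒ q·6+(1-q)·7 = q·8+(1-q)·6 ⇒ q(-2) = (1-q)(-1) ⇒ q = 1/3
P2 indiff ⇒ p·7+(1-p)·4 = p·5+(1-p)·8 ⇒ p(2) = (1-p)(4) ⇒ p = 2/3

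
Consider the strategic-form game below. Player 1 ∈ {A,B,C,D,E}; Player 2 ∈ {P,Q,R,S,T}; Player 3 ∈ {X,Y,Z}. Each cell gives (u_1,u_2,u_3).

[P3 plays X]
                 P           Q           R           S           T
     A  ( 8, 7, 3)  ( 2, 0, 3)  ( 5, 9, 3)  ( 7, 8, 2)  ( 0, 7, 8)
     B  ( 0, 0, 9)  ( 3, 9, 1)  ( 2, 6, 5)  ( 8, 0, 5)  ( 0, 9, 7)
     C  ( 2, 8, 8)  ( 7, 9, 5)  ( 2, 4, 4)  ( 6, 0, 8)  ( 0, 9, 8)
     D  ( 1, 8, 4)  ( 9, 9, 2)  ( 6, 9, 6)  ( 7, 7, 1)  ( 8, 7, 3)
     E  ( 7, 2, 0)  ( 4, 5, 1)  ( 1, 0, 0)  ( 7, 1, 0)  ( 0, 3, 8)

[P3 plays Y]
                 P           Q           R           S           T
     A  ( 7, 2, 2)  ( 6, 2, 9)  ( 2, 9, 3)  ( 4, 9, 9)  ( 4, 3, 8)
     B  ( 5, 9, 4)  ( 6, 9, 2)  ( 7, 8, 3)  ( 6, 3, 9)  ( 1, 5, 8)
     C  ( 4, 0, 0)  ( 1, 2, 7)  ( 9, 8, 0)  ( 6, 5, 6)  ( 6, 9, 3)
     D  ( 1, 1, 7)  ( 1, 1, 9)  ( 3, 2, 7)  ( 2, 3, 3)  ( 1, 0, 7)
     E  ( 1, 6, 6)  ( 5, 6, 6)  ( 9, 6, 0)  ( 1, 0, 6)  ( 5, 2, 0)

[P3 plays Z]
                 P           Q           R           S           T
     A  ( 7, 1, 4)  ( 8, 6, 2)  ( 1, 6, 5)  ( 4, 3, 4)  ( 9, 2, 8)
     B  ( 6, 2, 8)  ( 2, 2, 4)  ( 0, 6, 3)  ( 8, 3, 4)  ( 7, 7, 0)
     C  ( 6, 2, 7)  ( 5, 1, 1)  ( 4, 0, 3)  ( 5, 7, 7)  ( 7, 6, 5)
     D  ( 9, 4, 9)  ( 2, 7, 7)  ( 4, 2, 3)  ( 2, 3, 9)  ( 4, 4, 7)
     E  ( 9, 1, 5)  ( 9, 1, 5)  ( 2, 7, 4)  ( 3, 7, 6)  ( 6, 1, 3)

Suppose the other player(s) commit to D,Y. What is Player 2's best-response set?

BR_2 = {S}

u_2(P vs D,Y) = 1
u_2(Q vs D,Y) = 1
u_2(R vs D,Y) = 2
u_2(S vs D,Y) = 3
u_2(T vs D,Y) = 0
max payoff 3 at {S}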